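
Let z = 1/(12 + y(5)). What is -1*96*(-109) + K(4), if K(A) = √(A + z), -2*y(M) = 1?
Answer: 10464 + √2162/23 ≈ 10466.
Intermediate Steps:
y(M) = -½ (y(M) = -½*1 = -½)
z = 2/23 (z = 1/(12 - ½) = 1/(23/2) = 2/23 ≈ 0.086957)
K(A) = √(2/23 + A) (K(A) = √(A + 2/23) = √(2/23 + A))
-1*96*(-109) + K(4) = -1*96*(-109) + √(46 + 529*4)/23 = -96*(-109) + √(46 + 2116)/23 = 10464 + √2162/23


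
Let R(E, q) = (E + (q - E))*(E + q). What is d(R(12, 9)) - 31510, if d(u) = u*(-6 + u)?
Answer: 3077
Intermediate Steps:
R(E, q) = q*(E + q)
d(R(12, 9)) - 31510 = (9*(12 + 9))*(-6 + 9*(12 + 9)) - 31510 = (9*21)*(-6 + 9*21) - 31510 = 189*(-6 + 189) - 31510 = 189*183 - 31510 = 34587 - 31510 = 3077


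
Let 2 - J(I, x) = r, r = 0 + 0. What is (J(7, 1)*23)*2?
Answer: 92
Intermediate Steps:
r = 0
J(I, x) = 2 (J(I, x) = 2 - 1*0 = 2 + 0 = 2)
(J(7, 1)*23)*2 = (2*23)*2 = 46*2 = 92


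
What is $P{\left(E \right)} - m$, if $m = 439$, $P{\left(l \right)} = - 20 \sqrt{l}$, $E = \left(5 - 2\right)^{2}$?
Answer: $-499$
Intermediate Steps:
$E = 9$ ($E = 3^{2} = 9$)
$P{\left(E \right)} - m = - 20 \sqrt{9} - 439 = \left(-20\right) 3 - 439 = -60 - 439 = -499$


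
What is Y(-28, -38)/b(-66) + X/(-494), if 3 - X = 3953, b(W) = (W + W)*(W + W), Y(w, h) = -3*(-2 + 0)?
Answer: 5735647/717288 ≈ 7.9963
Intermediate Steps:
Y(w, h) = 6 (Y(w, h) = -3*(-2) = 6)
b(W) = 4*W**2 (b(W) = (2*W)*(2*W) = 4*W**2)
X = -3950 (X = 3 - 1*3953 = 3 - 3953 = -3950)
Y(-28, -38)/b(-66) + X/(-494) = 6/((4*(-66)**2)) - 3950/(-494) = 6/((4*4356)) - 3950*(-1/494) = 6/17424 + 1975/247 = 6*(1/17424) + 1975/247 = 1/2904 + 1975/247 = 5735647/717288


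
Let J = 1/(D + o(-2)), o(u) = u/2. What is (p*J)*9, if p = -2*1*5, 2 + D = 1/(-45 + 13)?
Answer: 2880/97 ≈ 29.691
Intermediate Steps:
o(u) = u/2 (o(u) = u*(1/2) = u/2)
D = -65/32 (D = -2 + 1/(-45 + 13) = -2 + 1/(-32) = -2 - 1/32 = -65/32 ≈ -2.0313)
J = -32/97 (J = 1/(-65/32 + (1/2)*(-2)) = 1/(-65/32 - 1) = 1/(-97/32) = -32/97 ≈ -0.32990)
p = -10 (p = -2*5 = -10)
(p*J)*9 = -10*(-32/97)*9 = (320/97)*9 = 2880/97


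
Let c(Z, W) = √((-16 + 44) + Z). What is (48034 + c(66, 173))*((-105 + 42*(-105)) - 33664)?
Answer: -1833890086 - 38179*√94 ≈ -1.8343e+9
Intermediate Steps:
c(Z, W) = √(28 + Z)
(48034 + c(66, 173))*((-105 + 42*(-105)) - 33664) = (48034 + √(28 + 66))*((-105 + 42*(-105)) - 33664) = (48034 + √94)*((-105 - 4410) - 33664) = (48034 + √94)*(-4515 - 33664) = (48034 + √94)*(-38179) = -1833890086 - 38179*√94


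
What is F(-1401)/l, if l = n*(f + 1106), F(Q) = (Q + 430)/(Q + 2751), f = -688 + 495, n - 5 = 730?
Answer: -971/905924250 ≈ -1.0718e-6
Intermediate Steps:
n = 735 (n = 5 + 730 = 735)
f = -193
F(Q) = (430 + Q)/(2751 + Q)
l = 671055 (l = 735*(-193 + 1106) = 735*913 = 671055)
F(-1401)/l = ((430 - 1401)/(2751 - 1401))/671055 = (-971/1350)*(1/671055) = ((1/1350)*(-971))*(1/671055) = -971/1350*1/671055 = -971/905924250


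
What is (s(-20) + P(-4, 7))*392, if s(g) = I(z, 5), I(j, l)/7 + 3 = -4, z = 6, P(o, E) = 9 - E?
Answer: -18424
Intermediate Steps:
I(j, l) = -49 (I(j, l) = -21 + 7*(-4) = -21 - 28 = -49)
s(g) = -49
(s(-20) + P(-4, 7))*392 = (-49 + (9 - 1*7))*392 = (-49 + (9 - 7))*392 = (-49 + 2)*392 = -47*392 = -18424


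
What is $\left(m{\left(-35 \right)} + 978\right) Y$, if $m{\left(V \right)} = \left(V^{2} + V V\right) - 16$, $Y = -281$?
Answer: $-958772$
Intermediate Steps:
$m{\left(V \right)} = -16 + 2 V^{2}$ ($m{\left(V \right)} = \left(V^{2} + V^{2}\right) - 16 = 2 V^{2} - 16 = -16 + 2 V^{2}$)
$\left(m{\left(-35 \right)} + 978\right) Y = \left(\left(-16 + 2 \left(-35\right)^{2}\right) + 978\right) \left(-281\right) = \left(\left(-16 + 2 \cdot 1225\right) + 978\right) \left(-281\right) = \left(\left(-16 + 2450\right) + 978\right) \left(-281\right) = \left(2434 + 978\right) \left(-281\right) = 3412 \left(-281\right) = -958772$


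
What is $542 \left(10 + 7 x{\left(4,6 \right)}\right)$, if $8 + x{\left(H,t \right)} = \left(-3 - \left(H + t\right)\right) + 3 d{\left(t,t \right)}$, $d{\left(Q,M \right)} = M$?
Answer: $-5962$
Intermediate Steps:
$x{\left(H,t \right)} = -11 - H + 2 t$ ($x{\left(H,t \right)} = -8 - \left(3 + H - 2 t\right) = -11 - H + 2 t$)
$542 \left(10 + 7 x{\left(4,6 \right)}\right) = 542 \left(10 + 7 \left(-11 - 4 + 2 \cdot 6\right)\right) = 542 \left(10 + 7 \left(-11 - 4 + 12\right)\right) = 542 \left(10 + 7 \left(-3\right)\right) = 542 \left(10 - 21\right) = 542 \left(-11\right) = -5962$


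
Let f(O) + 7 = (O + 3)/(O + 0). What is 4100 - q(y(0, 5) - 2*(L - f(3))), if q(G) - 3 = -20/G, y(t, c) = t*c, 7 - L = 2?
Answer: 4096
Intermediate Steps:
f(O) = -7 + (3 + O)/O (f(O) = -7 + (O + 3)/(O + 0) = -7 + (3 + O)/O)
L = 5 (L = 7 - 1*2 = 7 - 2 = 5)
y(t, c) = c*t
q(G) = 3 - 20/G
4100 - q(y(0, 5) - 2*(L - f(3))) = 4100 - (3 - 20/(5*0 - 2*(5 - (-6 + 3/3)))) = 4100 - (3 - 20/(0 - 2*(5 - (-6 + 3*(1/3))))) = 4100 - (3 - 20/(0 - 2*(5 - (-6 + 1)))) = 4100 - (3 - 20/(0 - 2*(5 - 1*(-5)))) = 4100 - (3 - 20/(0 - 2*(5 + 5))) = 4100 - (3 - 20/(0 - 2*10)) = 4100 - (3 - 20/(0 - 20)) = 4100 - (3 - 20/(-20)) = 4100 - (3 - 20*(-1/20)) = 4100 - (3 + 1) = 4100 - 1*4 = 4100 - 4 = 4096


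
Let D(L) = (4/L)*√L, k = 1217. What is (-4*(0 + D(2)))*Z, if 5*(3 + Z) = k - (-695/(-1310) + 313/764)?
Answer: -240413734*√2/125105 ≈ -2717.7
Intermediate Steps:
D(L) = 4/√L
Z = 120206867/500420 (Z = -3 + (1217 - (-695/(-1310) + 313/764))/5 = -3 + (1217 - (-695*(-1/1310) + 313*(1/764)))/5 = -3 + (1217 - (139/262 + 313/764))/5 = -3 + (1217 - 1*94101/100084)/5 = -3 + (1217 - 94101/100084)/5 = -3 + (⅕)*(121708127/100084) = -3 + 121708127/500420 = 120206867/500420 ≈ 240.21)
(-4*(0 + D(2)))*Z = -4*(0 + 4/√2)*(120206867/500420) = -4*(0 + 4*(√2/2))*(120206867/500420) = -4*(0 + 2*√2)*(120206867/500420) = -8*√2*(120206867/500420) = -240413734*√2/125105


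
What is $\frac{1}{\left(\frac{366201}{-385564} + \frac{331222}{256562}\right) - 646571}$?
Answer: $- \frac{49460535484}{31979731011416241} \approx -1.5466 \cdot 10^{-6}$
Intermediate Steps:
$\frac{1}{\left(\frac{366201}{-385564} + \frac{331222}{256562}\right) - 646571} = \frac{1}{\left(366201 \left(- \frac{1}{385564}\right) + 331222 \cdot \frac{1}{256562}\right) - 646571} = \frac{1}{\left(- \frac{366201}{385564} + \frac{165611}{128281}\right) - 646571} = \frac{1}{\frac{16877009123}{49460535484} - 646571} = \frac{1}{- \frac{31979731011416241}{49460535484}} = - \frac{49460535484}{31979731011416241}$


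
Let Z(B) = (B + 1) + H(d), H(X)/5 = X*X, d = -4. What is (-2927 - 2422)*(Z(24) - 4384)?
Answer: 22888371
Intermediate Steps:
H(X) = 5*X**2 (H(X) = 5*(X*X) = 5*X**2)
Z(B) = 81 + B (Z(B) = (B + 1) + 5*(-4)**2 = (1 + B) + 5*16 = (1 + B) + 80 = 81 + B)
(-2927 - 2422)*(Z(24) - 4384) = (-2927 - 2422)*((81 + 24) - 4384) = -5349*(105 - 4384) = -5349*(-4279) = 22888371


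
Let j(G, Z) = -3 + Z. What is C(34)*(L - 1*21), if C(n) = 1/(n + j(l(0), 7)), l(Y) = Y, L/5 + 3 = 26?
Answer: 47/19 ≈ 2.4737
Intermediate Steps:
L = 115 (L = -15 + 5*26 = -15 + 130 = 115)
C(n) = 1/(4 + n) (C(n) = 1/(n + (-3 + 7)) = 1/(n + 4) = 1/(4 + n))
C(34)*(L - 1*21) = (115 - 1*21)/(4 + 34) = (115 - 21)/38 = (1/38)*94 = 47/19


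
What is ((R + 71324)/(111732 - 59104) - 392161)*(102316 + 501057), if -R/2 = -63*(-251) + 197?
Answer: -3113194978317223/13157 ≈ -2.3662e+11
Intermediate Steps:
R = -32020 (R = -2*(-63*(-251) + 197) = -2*(15813 + 197) = -2*16010 = -32020)
((R + 71324)/(111732 - 59104) - 392161)*(102316 + 501057) = ((-32020 + 71324)/(111732 - 59104) - 392161)*(102316 + 501057) = (39304/52628 - 392161)*603373 = (39304*(1/52628) - 392161)*603373 = (9826/13157 - 392161)*603373 = -5159652451/13157*603373 = -3113194978317223/13157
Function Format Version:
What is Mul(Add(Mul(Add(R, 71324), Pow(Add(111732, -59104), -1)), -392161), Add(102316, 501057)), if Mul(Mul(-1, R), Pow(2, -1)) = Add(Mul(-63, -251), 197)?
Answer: Rational(-3113194978317223, 13157) ≈ -2.3662e+11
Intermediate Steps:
R = -32020 (R = Mul(-2, Add(Mul(-63, -251), 197)) = Mul(-2, Add(15813, 197)) = Mul(-2, 16010) = -32020)
Mul(Add(Mul(Add(R, 71324), Pow(Add(111732, -59104), -1)), -392161), Add(102316, 501057)) = Mul(Add(Mul(Add(-32020, 71324), Pow(Add(111732, -59104), -1)), -392161), Add(102316, 501057)) = Mul(Add(Mul(39304, Pow(52628, -1)), -392161), 603373) = Mul(Add(Mul(39304, Rational(1, 52628)), -392161), 603373) = Mul(Add(Rational(9826, 13157), -392161), 603373) = Mul(Rational(-5159652451, 13157), 603373) = Rational(-3113194978317223, 13157)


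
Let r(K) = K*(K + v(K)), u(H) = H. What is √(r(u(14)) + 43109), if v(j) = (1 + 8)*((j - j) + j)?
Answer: √45069 ≈ 212.29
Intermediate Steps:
v(j) = 9*j (v(j) = 9*(0 + j) = 9*j)
r(K) = 10*K² (r(K) = K*(K + 9*K) = K*(10*K) = 10*K²)
√(r(u(14)) + 43109) = √(10*14² + 43109) = √(10*196 + 43109) = √(1960 + 43109) = √45069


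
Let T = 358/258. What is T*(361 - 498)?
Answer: -24523/129 ≈ -190.10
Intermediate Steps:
T = 179/129 (T = 358*(1/258) = 179/129 ≈ 1.3876)
T*(361 - 498) = 179*(361 - 498)/129 = (179/129)*(-137) = -24523/129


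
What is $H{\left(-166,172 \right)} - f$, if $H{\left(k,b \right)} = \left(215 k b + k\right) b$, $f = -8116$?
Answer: $-1055873396$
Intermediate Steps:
$H{\left(k,b \right)} = b \left(k + 215 b k\right)$ ($H{\left(k,b \right)} = \left(215 b k + k\right) b = \left(k + 215 b k\right) b = b \left(k + 215 b k\right)$)
$H{\left(-166,172 \right)} - f = 172 \left(-166\right) \left(1 + 215 \cdot 172\right) - -8116 = 172 \left(-166\right) \left(1 + 36980\right) + 8116 = 172 \left(-166\right) 36981 + 8116 = -1055881512 + 8116 = -1055873396$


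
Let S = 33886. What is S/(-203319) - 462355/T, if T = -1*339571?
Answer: 82498853339/69041236149 ≈ 1.1949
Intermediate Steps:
T = -339571
S/(-203319) - 462355/T = 33886/(-203319) - 462355/(-339571) = 33886*(-1/203319) - 462355*(-1/339571) = -33886/203319 + 462355/339571 = 82498853339/69041236149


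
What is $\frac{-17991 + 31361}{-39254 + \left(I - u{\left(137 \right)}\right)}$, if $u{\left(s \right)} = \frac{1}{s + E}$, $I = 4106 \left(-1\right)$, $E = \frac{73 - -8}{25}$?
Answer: $- \frac{9375044}{30404037} \approx -0.30835$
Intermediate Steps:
$E = \frac{81}{25}$ ($E = \left(73 + 8\right) \frac{1}{25} = 81 \cdot \frac{1}{25} = \frac{81}{25} \approx 3.24$)
$I = -4106$
$u{\left(s \right)} = \frac{1}{\frac{81}{25} + s}$ ($u{\left(s \right)} = \frac{1}{s + \frac{81}{25}} = \frac{1}{\frac{81}{25} + s}$)
$\frac{-17991 + 31361}{-39254 + \left(I - u{\left(137 \right)}\right)} = \frac{-17991 + 31361}{-39254 - \left(4106 + \frac{25}{81 + 25 \cdot 137}\right)} = \frac{13370}{-39254 - \left(4106 + \frac{25}{81 + 3425}\right)} = \frac{13370}{-39254 - \left(4106 + \frac{25}{3506}\right)} = \frac{13370}{-39254 - \left(4106 + 25 \cdot \frac{1}{3506}\right)} = \frac{13370}{-39254 - \frac{14395661}{3506}} = \frac{13370}{- \frac{152020185}{3506}} = 13370 \left(- \frac{3506}{152020185}\right) = - \frac{9375044}{30404037}$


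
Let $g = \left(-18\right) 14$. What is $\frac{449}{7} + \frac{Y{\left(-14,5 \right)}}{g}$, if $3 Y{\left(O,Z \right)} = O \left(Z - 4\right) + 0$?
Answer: $\frac{24253}{378} \approx 64.161$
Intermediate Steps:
$g = -252$
$Y{\left(O,Z \right)} = \frac{O \left(-4 + Z\right)}{3}$ ($Y{\left(O,Z \right)} = \frac{O \left(Z - 4\right) + 0}{3} = \frac{O \left(-4 + Z\right) + 0}{3} = \frac{O \left(-4 + Z\right)}{3}$)
$\frac{449}{7} + \frac{Y{\left(-14,5 \right)}}{g} = \frac{449}{7} + \frac{\frac{1}{3} \left(-14\right) \left(-4 + 5\right)}{-252} = 449 \cdot \frac{1}{7} + \frac{1}{3} \left(-14\right) 1 \left(- \frac{1}{252}\right) = \frac{449}{7} - - \frac{1}{54} = \frac{449}{7} + \frac{1}{54} = \frac{24253}{378}$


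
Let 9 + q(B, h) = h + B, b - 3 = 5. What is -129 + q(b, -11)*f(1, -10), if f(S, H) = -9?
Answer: -21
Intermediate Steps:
b = 8 (b = 3 + 5 = 8)
q(B, h) = -9 + B + h (q(B, h) = -9 + (h + B) = -9 + (B + h) = -9 + B + h)
-129 + q(b, -11)*f(1, -10) = -129 + (-9 + 8 - 11)*(-9) = -129 - 12*(-9) = -129 + 108 = -21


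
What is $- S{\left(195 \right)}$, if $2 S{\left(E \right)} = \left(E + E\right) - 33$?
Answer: $- \frac{357}{2} \approx -178.5$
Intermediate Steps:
$S{\left(E \right)} = - \frac{33}{2} + E$ ($S{\left(E \right)} = \frac{\left(E + E\right) - 33}{2} = \frac{2 E - 33}{2} = \frac{-33 + 2 E}{2} = - \frac{33}{2} + E$)
$- S{\left(195 \right)} = - (- \frac{33}{2} + 195) = \left(-1\right) \frac{357}{2} = - \frac{357}{2}$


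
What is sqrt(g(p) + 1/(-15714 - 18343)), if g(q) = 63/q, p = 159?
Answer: 2*sqrt(322712484506)/1805021 ≈ 0.62944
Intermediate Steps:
sqrt(g(p) + 1/(-15714 - 18343)) = sqrt(63/159 + 1/(-15714 - 18343)) = sqrt(63*(1/159) + 1/(-34057)) = sqrt(21/53 - 1/34057) = sqrt(715144/1805021) = 2*sqrt(322712484506)/1805021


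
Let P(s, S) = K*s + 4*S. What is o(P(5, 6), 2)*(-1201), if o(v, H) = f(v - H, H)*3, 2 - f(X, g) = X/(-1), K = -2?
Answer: -50442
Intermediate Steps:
f(X, g) = 2 + X (f(X, g) = 2 - X/(-1) = 2 - X*(-1) = 2 - (-1)*X = 2 + X)
P(s, S) = -2*s + 4*S
o(v, H) = 6 - 3*H + 3*v (o(v, H) = (2 + (v - H))*3 = (2 + v - H)*3 = 6 - 3*H + 3*v)
o(P(5, 6), 2)*(-1201) = (6 - 3*2 + 3*(-2*5 + 4*6))*(-1201) = (6 - 6 + 3*(-10 + 24))*(-1201) = (6 - 6 + 3*14)*(-1201) = (6 - 6 + 42)*(-1201) = 42*(-1201) = -50442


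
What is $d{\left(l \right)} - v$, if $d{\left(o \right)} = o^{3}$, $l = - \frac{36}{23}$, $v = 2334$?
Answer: $- \frac{28444434}{12167} \approx -2337.8$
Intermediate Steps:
$l = - \frac{36}{23}$ ($l = \left(-36\right) \frac{1}{23} = - \frac{36}{23} \approx -1.5652$)
$d{\left(l \right)} - v = \left(- \frac{36}{23}\right)^{3} - 2334 = - \frac{46656}{12167} - 2334 = - \frac{28444434}{12167}$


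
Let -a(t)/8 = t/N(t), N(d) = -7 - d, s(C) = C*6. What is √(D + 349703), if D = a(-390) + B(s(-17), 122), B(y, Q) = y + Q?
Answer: √51301712107/383 ≈ 591.38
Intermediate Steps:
s(C) = 6*C
a(t) = -8*t/(-7 - t)
B(y, Q) = Q + y
D = 10780/383 (D = 8*(-390)/(7 - 390) + (122 + 6*(-17)) = 8*(-390)/(-383) + (122 - 102) = 8*(-390)*(-1/383) + 20 = 3120/383 + 20 = 10780/383 ≈ 28.146)
√(D + 349703) = √(10780/383 + 349703) = √(133947029/383) = √51301712107/383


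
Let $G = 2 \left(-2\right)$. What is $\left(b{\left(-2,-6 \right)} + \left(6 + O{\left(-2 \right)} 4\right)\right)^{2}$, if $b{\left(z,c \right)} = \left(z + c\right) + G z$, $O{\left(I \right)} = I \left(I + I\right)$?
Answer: $1444$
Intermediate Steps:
$G = -4$
$O{\left(I \right)} = 2 I^{2}$ ($O{\left(I \right)} = I 2 I = 2 I^{2}$)
$b{\left(z,c \right)} = c - 3 z$ ($b{\left(z,c \right)} = \left(z + c\right) - 4 z = \left(c + z\right) - 4 z = c - 3 z$)
$\left(b{\left(-2,-6 \right)} + \left(6 + O{\left(-2 \right)} 4\right)\right)^{2} = \left(\left(-6 - -6\right) + \left(6 + 2 \left(-2\right)^{2} \cdot 4\right)\right)^{2} = \left(\left(-6 + 6\right) + \left(6 + 2 \cdot 4 \cdot 4\right)\right)^{2} = \left(0 + \left(6 + 8 \cdot 4\right)\right)^{2} = \left(0 + \left(6 + 32\right)\right)^{2} = \left(0 + 38\right)^{2} = 38^{2} = 1444$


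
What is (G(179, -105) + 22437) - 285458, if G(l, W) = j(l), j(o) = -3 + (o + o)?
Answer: -262666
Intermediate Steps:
j(o) = -3 + 2*o
G(l, W) = -3 + 2*l
(G(179, -105) + 22437) - 285458 = ((-3 + 2*179) + 22437) - 285458 = ((-3 + 358) + 22437) - 285458 = (355 + 22437) - 285458 = 22792 - 285458 = -262666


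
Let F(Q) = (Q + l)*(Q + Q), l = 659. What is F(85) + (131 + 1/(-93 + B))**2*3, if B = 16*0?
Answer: 513042964/2883 ≈ 1.7795e+5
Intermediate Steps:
B = 0
F(Q) = 2*Q*(659 + Q) (F(Q) = (Q + 659)*(Q + Q) = (659 + Q)*(2*Q) = 2*Q*(659 + Q))
F(85) + (131 + 1/(-93 + B))**2*3 = 2*85*(659 + 85) + (131 + 1/(-93 + 0))**2*3 = 2*85*744 + (131 + 1/(-93))**2*3 = 126480 + (131 - 1/93)**2*3 = 126480 + (12182/93)**2*3 = 126480 + (148401124/8649)*3 = 126480 + 148401124/2883 = 513042964/2883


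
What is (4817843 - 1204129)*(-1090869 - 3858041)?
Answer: -17883945351740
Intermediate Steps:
(4817843 - 1204129)*(-1090869 - 3858041) = 3613714*(-4948910) = -17883945351740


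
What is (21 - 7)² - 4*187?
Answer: -552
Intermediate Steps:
(21 - 7)² - 4*187 = 14² - 1*748 = 196 - 748 = -552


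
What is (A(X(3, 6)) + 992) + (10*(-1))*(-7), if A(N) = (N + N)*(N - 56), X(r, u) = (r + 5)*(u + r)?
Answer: 3366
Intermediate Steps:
X(r, u) = (5 + r)*(r + u)
A(N) = 2*N*(-56 + N) (A(N) = (2*N)*(-56 + N) = 2*N*(-56 + N))
(A(X(3, 6)) + 992) + (10*(-1))*(-7) = (2*(3**2 + 5*3 + 5*6 + 3*6)*(-56 + (3**2 + 5*3 + 5*6 + 3*6)) + 992) + (10*(-1))*(-7) = (2*(9 + 15 + 30 + 18)*(-56 + (9 + 15 + 30 + 18)) + 992) - 10*(-7) = (2*72*(-56 + 72) + 992) + 70 = (2*72*16 + 992) + 70 = (2304 + 992) + 70 = 3296 + 70 = 3366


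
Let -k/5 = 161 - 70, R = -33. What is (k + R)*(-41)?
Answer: 20008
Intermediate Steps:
k = -455 (k = -5*(161 - 70) = -5*91 = -455)
(k + R)*(-41) = (-455 - 33)*(-41) = -488*(-41) = 20008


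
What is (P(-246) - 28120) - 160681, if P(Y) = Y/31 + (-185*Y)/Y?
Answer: -5858812/31 ≈ -1.8899e+5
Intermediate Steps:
P(Y) = -185 + Y/31 (P(Y) = Y*(1/31) - 185 = Y/31 - 185 = -185 + Y/31)
(P(-246) - 28120) - 160681 = ((-185 + (1/31)*(-246)) - 28120) - 160681 = ((-185 - 246/31) - 28120) - 160681 = (-5981/31 - 28120) - 160681 = -877701/31 - 160681 = -5858812/31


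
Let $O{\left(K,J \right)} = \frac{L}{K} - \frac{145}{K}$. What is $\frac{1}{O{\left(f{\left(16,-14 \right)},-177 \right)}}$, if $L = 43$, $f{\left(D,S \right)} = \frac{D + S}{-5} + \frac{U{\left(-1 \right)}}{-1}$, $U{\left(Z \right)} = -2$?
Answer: $- \frac{4}{255} \approx -0.015686$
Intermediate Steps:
$f{\left(D,S \right)} = 2 - \frac{D}{5} - \frac{S}{5}$ ($f{\left(D,S \right)} = \frac{D + S}{-5} - \frac{2}{-1} = \left(D + S\right) \left(- \frac{1}{5}\right) - -2 = \left(- \frac{D}{5} - \frac{S}{5}\right) + 2 = 2 - \frac{D}{5} - \frac{S}{5}$)
$O{\left(K,J \right)} = - \frac{102}{K}$ ($O{\left(K,J \right)} = \frac{43}{K} - \frac{145}{K} = - \frac{102}{K}$)
$\frac{1}{O{\left(f{\left(16,-14 \right)},-177 \right)}} = \frac{1}{\left(-102\right) \frac{1}{2 - \frac{16}{5} - - \frac{14}{5}}} = \frac{1}{\left(-102\right) \frac{1}{2 - \frac{16}{5} + \frac{14}{5}}} = \frac{1}{\left(-102\right) \frac{1}{\frac{8}{5}}} = \frac{1}{\left(-102\right) \frac{5}{8}} = \frac{1}{- \frac{255}{4}} = - \frac{4}{255}$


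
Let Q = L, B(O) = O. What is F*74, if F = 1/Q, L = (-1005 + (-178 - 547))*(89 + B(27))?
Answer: -37/100340 ≈ -0.00036875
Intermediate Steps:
L = -200680 (L = (-1005 + (-178 - 547))*(89 + 27) = (-1005 - 725)*116 = -1730*116 = -200680)
Q = -200680
F = -1/200680 (F = 1/(-200680) = -1/200680 ≈ -4.9831e-6)
F*74 = -1/200680*74 = -37/100340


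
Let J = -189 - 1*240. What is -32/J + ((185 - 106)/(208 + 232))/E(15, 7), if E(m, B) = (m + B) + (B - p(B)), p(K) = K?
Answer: 31241/377520 ≈ 0.082753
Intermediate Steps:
J = -429 (J = -189 - 240 = -429)
E(m, B) = B + m (E(m, B) = (m + B) + (B - B) = (B + m) + 0 = B + m)
-32/J + ((185 - 106)/(208 + 232))/E(15, 7) = -32/(-429) + ((185 - 106)/(208 + 232))/(7 + 15) = -32*(-1/429) + (79/440)/22 = 32/429 + (79*(1/440))*(1/22) = 32/429 + (79/440)*(1/22) = 32/429 + 79/9680 = 31241/377520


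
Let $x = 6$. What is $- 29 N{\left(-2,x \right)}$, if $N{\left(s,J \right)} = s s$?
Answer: $-116$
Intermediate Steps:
$N{\left(s,J \right)} = s^{2}$
$- 29 N{\left(-2,x \right)} = - 29 \left(-2\right)^{2} = \left(-29\right) 4 = -116$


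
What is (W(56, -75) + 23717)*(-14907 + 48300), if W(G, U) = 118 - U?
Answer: 798426630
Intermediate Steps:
(W(56, -75) + 23717)*(-14907 + 48300) = ((118 - 1*(-75)) + 23717)*(-14907 + 48300) = ((118 + 75) + 23717)*33393 = (193 + 23717)*33393 = 23910*33393 = 798426630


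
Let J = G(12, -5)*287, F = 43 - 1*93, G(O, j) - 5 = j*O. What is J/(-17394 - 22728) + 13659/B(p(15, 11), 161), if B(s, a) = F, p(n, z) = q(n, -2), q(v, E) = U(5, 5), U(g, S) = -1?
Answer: -136809287/501525 ≈ -272.79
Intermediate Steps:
q(v, E) = -1
p(n, z) = -1
G(O, j) = 5 + O*j (G(O, j) = 5 + j*O = 5 + O*j)
F = -50 (F = 43 - 93 = -50)
B(s, a) = -50
J = -15785 (J = (5 + 12*(-5))*287 = (5 - 60)*287 = -55*287 = -15785)
J/(-17394 - 22728) + 13659/B(p(15, 11), 161) = -15785/(-17394 - 22728) + 13659/(-50) = -15785/(-40122) + 13659*(-1/50) = -15785*(-1/40122) - 13659/50 = 15785/40122 - 13659/50 = -136809287/501525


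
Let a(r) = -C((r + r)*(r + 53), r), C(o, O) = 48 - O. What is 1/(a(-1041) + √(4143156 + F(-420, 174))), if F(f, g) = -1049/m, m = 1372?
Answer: 135828/368847761 + 14*√39790862881/4057325371 ≈ 0.0010566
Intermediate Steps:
F(f, g) = -1049/1372
a(r) = -48 + r (a(r) = -(48 - r) = -48 + r)
1/(a(-1041) + √(4143156 + F(-420, 174))) = 1/((-48 - 1041) + √(4143156 - 1049/1372)) = 1/(-1089 + √(5684408983/1372)) = 1/(-1089 + √39790862881/98)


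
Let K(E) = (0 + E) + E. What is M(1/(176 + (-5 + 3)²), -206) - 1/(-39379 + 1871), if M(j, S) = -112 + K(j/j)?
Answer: -4125879/37508 ≈ -110.00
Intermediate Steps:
K(E) = 2*E (K(E) = E + E = 2*E)
M(j, S) = -110 (M(j, S) = -112 + 2*(j/j) = -112 + 2*1 = -112 + 2 = -110)
M(1/(176 + (-5 + 3)²), -206) - 1/(-39379 + 1871) = -110 - 1/(-39379 + 1871) = -110 - 1/(-37508) = -110 - 1*(-1/37508) = -110 + 1/37508 = -4125879/37508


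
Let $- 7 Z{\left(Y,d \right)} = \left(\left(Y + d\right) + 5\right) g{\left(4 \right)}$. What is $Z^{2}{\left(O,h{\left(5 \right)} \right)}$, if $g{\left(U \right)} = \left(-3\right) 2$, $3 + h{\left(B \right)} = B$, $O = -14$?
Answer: $36$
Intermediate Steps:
$h{\left(B \right)} = -3 + B$
$g{\left(U \right)} = -6$
$Z{\left(Y,d \right)} = \frac{30}{7} + \frac{6 Y}{7} + \frac{6 d}{7}$ ($Z{\left(Y,d \right)} = - \frac{\left(\left(Y + d\right) + 5\right) \left(-6\right)}{7} = - \frac{\left(5 + Y + d\right) \left(-6\right)}{7} = - \frac{-30 - 6 Y - 6 d}{7} = \frac{30}{7} + \frac{6 Y}{7} + \frac{6 d}{7}$)
$Z^{2}{\left(O,h{\left(5 \right)} \right)} = \left(\frac{30}{7} + \frac{6}{7} \left(-14\right) + \frac{6 \left(-3 + 5\right)}{7}\right)^{2} = \left(\frac{30}{7} - 12 + \frac{6}{7} \cdot 2\right)^{2} = \left(\frac{30}{7} - 12 + \frac{12}{7}\right)^{2} = \left(-6\right)^{2} = 36$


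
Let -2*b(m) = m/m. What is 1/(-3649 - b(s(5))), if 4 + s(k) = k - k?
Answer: -2/7297 ≈ -0.00027409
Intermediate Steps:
s(k) = -4 (s(k) = -4 + (k - k) = -4 + 0 = -4)
b(m) = -½ (b(m) = -m/(2*m) = -½*1 = -½)
1/(-3649 - b(s(5))) = 1/(-3649 - 1*(-½)) = 1/(-3649 + ½) = 1/(-7297/2) = -2/7297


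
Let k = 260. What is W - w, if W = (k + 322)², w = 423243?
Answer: -84519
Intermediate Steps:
W = 338724 (W = (260 + 322)² = 582² = 338724)
W - w = 338724 - 1*423243 = 338724 - 423243 = -84519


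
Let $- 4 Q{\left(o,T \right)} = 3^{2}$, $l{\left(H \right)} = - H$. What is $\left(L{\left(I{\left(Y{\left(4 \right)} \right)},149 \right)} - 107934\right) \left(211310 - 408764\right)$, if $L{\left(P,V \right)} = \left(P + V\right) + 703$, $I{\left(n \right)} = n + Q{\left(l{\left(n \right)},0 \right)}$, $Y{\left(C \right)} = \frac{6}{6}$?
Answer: $\frac{42288032091}{2} \approx 2.1144 \cdot 10^{10}$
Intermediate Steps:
$Y{\left(C \right)} = 1$ ($Y{\left(C \right)} = 6 \cdot \frac{1}{6} = 1$)
$Q{\left(o,T \right)} = - \frac{9}{4}$ ($Q{\left(o,T \right)} = - \frac{3^{2}}{4} = \left(- \frac{1}{4}\right) 9 = - \frac{9}{4}$)
$I{\left(n \right)} = - \frac{9}{4} + n$ ($I{\left(n \right)} = n - \frac{9}{4} = - \frac{9}{4} + n$)
$L{\left(P,V \right)} = 703 + P + V$
$\left(L{\left(I{\left(Y{\left(4 \right)} \right)},149 \right)} - 107934\right) \left(211310 - 408764\right) = \left(\left(703 + \left(- \frac{9}{4} + 1\right) + 149\right) - 107934\right) \left(211310 - 408764\right) = \left(\left(703 - \frac{5}{4} + 149\right) - 107934\right) \left(-197454\right) = \left(\frac{3403}{4} - 107934\right) \left(-197454\right) = \left(- \frac{428333}{4}\right) \left(-197454\right) = \frac{42288032091}{2}$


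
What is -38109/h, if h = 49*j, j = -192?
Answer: 12703/3136 ≈ 4.0507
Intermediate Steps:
h = -9408 (h = 49*(-192) = -9408)
-38109/h = -38109/(-9408) = -38109*(-1/9408) = 12703/3136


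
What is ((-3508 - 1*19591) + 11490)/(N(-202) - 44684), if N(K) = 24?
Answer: 11609/44660 ≈ 0.25994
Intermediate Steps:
((-3508 - 1*19591) + 11490)/(N(-202) - 44684) = ((-3508 - 1*19591) + 11490)/(24 - 44684) = ((-3508 - 19591) + 11490)/(-44660) = (-23099 + 11490)*(-1/44660) = -11609*(-1/44660) = 11609/44660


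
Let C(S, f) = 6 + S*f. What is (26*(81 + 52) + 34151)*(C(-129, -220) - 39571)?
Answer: -420656665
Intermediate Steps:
(26*(81 + 52) + 34151)*(C(-129, -220) - 39571) = (26*(81 + 52) + 34151)*((6 - 129*(-220)) - 39571) = (26*133 + 34151)*((6 + 28380) - 39571) = (3458 + 34151)*(28386 - 39571) = 37609*(-11185) = -420656665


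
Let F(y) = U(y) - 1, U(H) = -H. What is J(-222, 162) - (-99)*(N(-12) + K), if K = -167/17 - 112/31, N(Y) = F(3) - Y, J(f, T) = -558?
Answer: -577701/527 ≈ -1096.2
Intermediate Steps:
F(y) = -1 - y (F(y) = -y - 1 = -1 - y)
N(Y) = -4 - Y (N(Y) = (-1 - 1*3) - Y = (-1 - 3) - Y = -4 - Y)
K = -7081/527 (K = -167*1/17 - 112*1/31 = -167/17 - 112/31 = -7081/527 ≈ -13.436)
J(-222, 162) - (-99)*(N(-12) + K) = -558 - (-99)*((-4 - 1*(-12)) - 7081/527) = -558 - (-99)*((-4 + 12) - 7081/527) = -558 - (-99)*(8 - 7081/527) = -558 - (-99)*(-2865)/527 = -558 - 1*283635/527 = -558 - 283635/527 = -577701/527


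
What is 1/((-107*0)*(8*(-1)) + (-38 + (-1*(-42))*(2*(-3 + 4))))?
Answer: 1/46 ≈ 0.021739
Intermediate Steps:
1/((-107*0)*(8*(-1)) + (-38 + (-1*(-42))*(2*(-3 + 4)))) = 1/(0*(-8) + (-38 + 42*(2*1))) = 1/(0 + (-38 + 42*2)) = 1/(0 + (-38 + 84)) = 1/(0 + 46) = 1/46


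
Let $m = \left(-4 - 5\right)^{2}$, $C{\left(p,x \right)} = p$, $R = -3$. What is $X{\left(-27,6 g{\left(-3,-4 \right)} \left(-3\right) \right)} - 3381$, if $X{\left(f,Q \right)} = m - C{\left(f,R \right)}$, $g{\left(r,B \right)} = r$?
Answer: $-3273$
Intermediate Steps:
$m = 81$ ($m = \left(-9\right)^{2} = 81$)
$X{\left(f,Q \right)} = 81 - f$
$X{\left(-27,6 g{\left(-3,-4 \right)} \left(-3\right) \right)} - 3381 = \left(81 - -27\right) - 3381 = \left(81 + 27\right) - 3381 = 108 - 3381 = -3273$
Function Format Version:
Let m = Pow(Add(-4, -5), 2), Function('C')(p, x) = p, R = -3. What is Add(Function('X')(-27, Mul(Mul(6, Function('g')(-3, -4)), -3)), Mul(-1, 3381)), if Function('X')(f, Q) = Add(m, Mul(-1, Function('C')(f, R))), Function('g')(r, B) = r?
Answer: -3273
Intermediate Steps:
m = 81 (m = Pow(-9, 2) = 81)
Function('X')(f, Q) = Add(81, Mul(-1, f))
Add(Function('X')(-27, Mul(Mul(6, Function('g')(-3, -4)), -3)), Mul(-1, 3381)) = Add(Add(81, Mul(-1, -27)), Mul(-1, 3381)) = Add(Add(81, 27), -3381) = Add(108, -3381) = -3273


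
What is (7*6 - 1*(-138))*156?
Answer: 28080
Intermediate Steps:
(7*6 - 1*(-138))*156 = (42 + 138)*156 = 180*156 = 28080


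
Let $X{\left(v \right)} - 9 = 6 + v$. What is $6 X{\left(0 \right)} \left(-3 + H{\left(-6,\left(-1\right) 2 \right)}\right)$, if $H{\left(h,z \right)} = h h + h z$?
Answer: $4050$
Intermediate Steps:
$H{\left(h,z \right)} = h^{2} + h z$
$X{\left(v \right)} = 15 + v$ ($X{\left(v \right)} = 9 + \left(6 + v\right) = 15 + v$)
$6 X{\left(0 \right)} \left(-3 + H{\left(-6,\left(-1\right) 2 \right)}\right) = 6 \left(15 + 0\right) \left(-3 - 6 \left(-6 - 2\right)\right) = 6 \cdot 15 \left(-3 - 6 \left(-6 - 2\right)\right) = 90 \left(-3 - -48\right) = 90 \left(-3 + 48\right) = 90 \cdot 45 = 4050$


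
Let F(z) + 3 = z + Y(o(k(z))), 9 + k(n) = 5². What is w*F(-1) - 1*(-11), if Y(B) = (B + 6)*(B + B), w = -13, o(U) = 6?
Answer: -1809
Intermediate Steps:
k(n) = 16 (k(n) = -9 + 5² = -9 + 25 = 16)
Y(B) = 2*B*(6 + B) (Y(B) = (6 + B)*(2*B) = 2*B*(6 + B))
F(z) = 141 + z (F(z) = -3 + (z + 2*6*(6 + 6)) = -3 + (z + 2*6*12) = -3 + (z + 144) = -3 + (144 + z) = 141 + z)
w*F(-1) - 1*(-11) = -13*(141 - 1) - 1*(-11) = -13*140 + 11 = -1820 + 11 = -1809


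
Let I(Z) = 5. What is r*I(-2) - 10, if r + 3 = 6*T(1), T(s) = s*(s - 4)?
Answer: -115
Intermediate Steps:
T(s) = s*(-4 + s)
r = -21 (r = -3 + 6*(1*(-4 + 1)) = -3 + 6*(1*(-3)) = -3 + 6*(-3) = -3 - 18 = -21)
r*I(-2) - 10 = -21*5 - 10 = -105 - 10 = -115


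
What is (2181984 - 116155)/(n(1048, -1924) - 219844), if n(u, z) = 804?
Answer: -2065829/219040 ≈ -9.4313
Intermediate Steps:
(2181984 - 116155)/(n(1048, -1924) - 219844) = (2181984 - 116155)/(804 - 219844) = 2065829/(-219040) = 2065829*(-1/219040) = -2065829/219040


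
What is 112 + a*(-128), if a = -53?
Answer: 6896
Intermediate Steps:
112 + a*(-128) = 112 - 53*(-128) = 112 + 6784 = 6896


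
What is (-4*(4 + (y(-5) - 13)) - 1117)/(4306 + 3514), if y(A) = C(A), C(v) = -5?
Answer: -1061/7820 ≈ -0.13568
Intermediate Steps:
y(A) = -5
(-4*(4 + (y(-5) - 13)) - 1117)/(4306 + 3514) = (-4*(4 + (-5 - 13)) - 1117)/(4306 + 3514) = (-4*(4 - 18) - 1117)/7820 = (-4*(-14) - 1117)*(1/7820) = (56 - 1117)*(1/7820) = -1061*1/7820 = -1061/7820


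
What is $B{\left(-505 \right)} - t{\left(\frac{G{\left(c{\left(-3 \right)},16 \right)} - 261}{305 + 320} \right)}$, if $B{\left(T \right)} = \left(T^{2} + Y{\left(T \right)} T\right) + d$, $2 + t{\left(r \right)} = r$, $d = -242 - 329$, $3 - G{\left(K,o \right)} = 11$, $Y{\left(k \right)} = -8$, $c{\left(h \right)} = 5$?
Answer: $\frac{161560269}{625} \approx 2.585 \cdot 10^{5}$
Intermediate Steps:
$G{\left(K,o \right)} = -8$ ($G{\left(K,o \right)} = 3 - 11 = -8$)
$d = -571$
$t{\left(r \right)} = -2 + r$
$B{\left(T \right)} = -571 + T^{2} - 8 T$ ($B{\left(T \right)} = \left(T^{2} - 8 T\right) - 571 = -571 + T^{2} - 8 T$)
$B{\left(-505 \right)} - t{\left(\frac{G{\left(c{\left(-3 \right)},16 \right)} - 261}{305 + 320} \right)} = \left(-571 + \left(-505\right)^{2} - -4040\right) - \left(-2 + \frac{-8 - 261}{305 + 320}\right) = \left(-571 + 255025 + 4040\right) - \left(-2 - \frac{269}{625}\right) = 258494 - \left(-2 - \frac{269}{625}\right) = 258494 - - \frac{1519}{625} = 258494 + \frac{1519}{625} = \frac{161560269}{625}$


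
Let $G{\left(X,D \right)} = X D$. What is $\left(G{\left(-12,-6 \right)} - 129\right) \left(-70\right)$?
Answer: $3990$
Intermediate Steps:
$G{\left(X,D \right)} = D X$
$\left(G{\left(-12,-6 \right)} - 129\right) \left(-70\right) = \left(\left(-6\right) \left(-12\right) - 129\right) \left(-70\right) = \left(72 - 129\right) \left(-70\right) = \left(-57\right) \left(-70\right) = 3990$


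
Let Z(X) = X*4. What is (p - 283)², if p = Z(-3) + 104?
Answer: 36481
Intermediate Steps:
Z(X) = 4*X
p = 92 (p = 4*(-3) + 104 = -12 + 104 = 92)
(p - 283)² = (92 - 283)² = (-191)² = 36481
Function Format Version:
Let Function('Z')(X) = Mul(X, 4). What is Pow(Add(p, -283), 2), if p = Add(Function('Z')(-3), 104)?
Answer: 36481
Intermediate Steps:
Function('Z')(X) = Mul(4, X)
p = 92 (p = Add(Mul(4, -3), 104) = Add(-12, 104) = 92)
Pow(Add(p, -283), 2) = Pow(Add(92, -283), 2) = Pow(-191, 2) = 36481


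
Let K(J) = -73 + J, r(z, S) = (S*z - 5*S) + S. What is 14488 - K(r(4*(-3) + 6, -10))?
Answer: 14461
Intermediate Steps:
r(z, S) = -4*S + S*z (r(z, S) = (-5*S + S*z) + S = -4*S + S*z)
14488 - K(r(4*(-3) + 6, -10)) = 14488 - (-73 - 10*(-4 + (4*(-3) + 6))) = 14488 - (-73 - 10*(-4 + (-12 + 6))) = 14488 - (-73 - 10*(-4 - 6)) = 14488 - (-73 - 10*(-10)) = 14488 - (-73 + 100) = 14488 - 1*27 = 14488 - 27 = 14461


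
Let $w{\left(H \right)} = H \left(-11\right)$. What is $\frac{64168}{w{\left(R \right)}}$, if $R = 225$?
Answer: $- \frac{64168}{2475} \approx -25.926$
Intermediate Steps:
$w{\left(H \right)} = - 11 H$
$\frac{64168}{w{\left(R \right)}} = \frac{64168}{\left(-11\right) 225} = \frac{64168}{-2475} = 64168 \left(- \frac{1}{2475}\right) = - \frac{64168}{2475}$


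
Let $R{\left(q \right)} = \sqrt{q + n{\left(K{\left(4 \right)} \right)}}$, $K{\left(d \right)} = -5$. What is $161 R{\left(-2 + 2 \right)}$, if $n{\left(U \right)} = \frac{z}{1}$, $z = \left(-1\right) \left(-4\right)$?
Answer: $322$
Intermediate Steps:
$z = 4$
$n{\left(U \right)} = 4$ ($n{\left(U \right)} = \frac{4}{1} = 4 \cdot 1 = 4$)
$R{\left(q \right)} = \sqrt{4 + q}$ ($R{\left(q \right)} = \sqrt{q + 4} = \sqrt{4 + q}$)
$161 R{\left(-2 + 2 \right)} = 161 \sqrt{4 + \left(-2 + 2\right)} = 161 \sqrt{4 + 0} = 161 \sqrt{4} = 161 \cdot 2 = 322$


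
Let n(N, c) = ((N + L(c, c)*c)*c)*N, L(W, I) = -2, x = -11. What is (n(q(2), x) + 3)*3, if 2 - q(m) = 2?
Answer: 9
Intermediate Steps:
q(m) = 0 (q(m) = 2 - 1*2 = 2 - 2 = 0)
n(N, c) = N*c*(N - 2*c) (n(N, c) = ((N - 2*c)*c)*N = (c*(N - 2*c))*N = N*c*(N - 2*c))
(n(q(2), x) + 3)*3 = (0*(-11)*(0 - 2*(-11)) + 3)*3 = (0*(-11)*(0 + 22) + 3)*3 = (0*(-11)*22 + 3)*3 = (0 + 3)*3 = 3*3 = 9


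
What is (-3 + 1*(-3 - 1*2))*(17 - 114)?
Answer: 776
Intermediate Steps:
(-3 + 1*(-3 - 1*2))*(17 - 114) = (-3 + 1*(-3 - 2))*(-97) = (-3 + 1*(-5))*(-97) = (-3 - 5)*(-97) = -8*(-97) = 776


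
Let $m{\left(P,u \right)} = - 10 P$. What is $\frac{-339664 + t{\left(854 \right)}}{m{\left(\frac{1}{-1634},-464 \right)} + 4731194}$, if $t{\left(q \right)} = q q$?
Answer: $\frac{318345684}{3865385503} \approx 0.082358$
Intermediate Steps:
$t{\left(q \right)} = q^{2}$
$\frac{-339664 + t{\left(854 \right)}}{m{\left(\frac{1}{-1634},-464 \right)} + 4731194} = \frac{-339664 + 854^{2}}{- \frac{10}{-1634} + 4731194} = \frac{-339664 + 729316}{\left(-10\right) \left(- \frac{1}{1634}\right) + 4731194} = \frac{389652}{\frac{5}{817} + 4731194} = \frac{389652}{\frac{3865385503}{817}} = 389652 \cdot \frac{817}{3865385503} = \frac{318345684}{3865385503}$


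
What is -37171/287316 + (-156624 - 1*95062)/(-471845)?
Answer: 2381498447/5894287740 ≈ 0.40404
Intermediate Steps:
-37171/287316 + (-156624 - 1*95062)/(-471845) = -37171*1/287316 + (-156624 - 95062)*(-1/471845) = -37171/287316 - 251686*(-1/471845) = -37171/287316 + 251686/471845 = 2381498447/5894287740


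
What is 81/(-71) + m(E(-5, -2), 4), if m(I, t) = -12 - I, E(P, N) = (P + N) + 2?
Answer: -578/71 ≈ -8.1408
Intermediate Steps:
E(P, N) = 2 + N + P (E(P, N) = (N + P) + 2 = 2 + N + P)
81/(-71) + m(E(-5, -2), 4) = 81/(-71) + (-12 - (2 - 2 - 5)) = -1/71*81 + (-12 - 1*(-5)) = -81/71 + (-12 + 5) = -81/71 - 7 = -578/71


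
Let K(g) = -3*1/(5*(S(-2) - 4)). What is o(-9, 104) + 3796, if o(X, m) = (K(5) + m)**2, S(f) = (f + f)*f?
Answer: 5832329/400 ≈ 14581.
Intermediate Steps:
S(f) = 2*f**2 (S(f) = (2*f)*f = 2*f**2)
K(g) = -3/20 (K(g) = -3*1/(5*(2*(-2)**2 - 4)) = -3*1/(5*(2*4 - 4)) = -3*1/(5*(8 - 4)) = -3/(4*5) = -3/20)
o(X, m) = (-3/20 + m)**2
o(-9, 104) + 3796 = (-3 + 20*104)**2/400 + 3796 = (-3 + 2080)**2/400 + 3796 = (1/400)*2077**2 + 3796 = (1/400)*4313929 + 3796 = 4313929/400 + 3796 = 5832329/400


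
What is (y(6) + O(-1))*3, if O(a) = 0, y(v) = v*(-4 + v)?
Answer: 36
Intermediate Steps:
(y(6) + O(-1))*3 = (6*(-4 + 6) + 0)*3 = (6*2 + 0)*3 = (12 + 0)*3 = 12*3 = 36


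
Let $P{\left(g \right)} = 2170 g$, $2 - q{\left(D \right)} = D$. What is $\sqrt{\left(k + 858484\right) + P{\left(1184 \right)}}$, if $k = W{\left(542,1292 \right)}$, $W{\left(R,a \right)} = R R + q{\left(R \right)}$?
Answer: $2 \sqrt{930247} \approx 1929.0$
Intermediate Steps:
$q{\left(D \right)} = 2 - D$
$W{\left(R,a \right)} = 2 + R^{2} - R$ ($W{\left(R,a \right)} = R R - \left(-2 + R\right) = R^{2} - \left(-2 + R\right) = 2 + R^{2} - R$)
$k = 293224$ ($k = 2 + 542^{2} - 542 = 2 + 293764 - 542 = 293224$)
$\sqrt{\left(k + 858484\right) + P{\left(1184 \right)}} = \sqrt{\left(293224 + 858484\right) + 2170 \cdot 1184} = \sqrt{1151708 + 2569280} = \sqrt{3720988} = 2 \sqrt{930247}$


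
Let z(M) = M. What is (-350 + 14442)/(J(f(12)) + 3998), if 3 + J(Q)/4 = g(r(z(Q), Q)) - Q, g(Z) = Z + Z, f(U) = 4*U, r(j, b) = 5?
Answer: 7046/1917 ≈ 3.6755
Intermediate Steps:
g(Z) = 2*Z
J(Q) = 28 - 4*Q (J(Q) = -12 + 4*(2*5 - Q) = -12 + 4*(10 - Q) = -12 + (40 - 4*Q) = 28 - 4*Q)
(-350 + 14442)/(J(f(12)) + 3998) = (-350 + 14442)/((28 - 16*12) + 3998) = 14092/((28 - 4*48) + 3998) = 14092/((28 - 192) + 3998) = 14092/(-164 + 3998) = 14092/3834 = 14092*(1/3834) = 7046/1917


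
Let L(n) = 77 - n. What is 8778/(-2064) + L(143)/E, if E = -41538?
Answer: -235455/55384 ≈ -4.2513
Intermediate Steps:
8778/(-2064) + L(143)/E = 8778/(-2064) + (77 - 1*143)/(-41538) = 8778*(-1/2064) + (77 - 143)*(-1/41538) = -1463/344 - 66*(-1/41538) = -1463/344 + 11/6923 = -235455/55384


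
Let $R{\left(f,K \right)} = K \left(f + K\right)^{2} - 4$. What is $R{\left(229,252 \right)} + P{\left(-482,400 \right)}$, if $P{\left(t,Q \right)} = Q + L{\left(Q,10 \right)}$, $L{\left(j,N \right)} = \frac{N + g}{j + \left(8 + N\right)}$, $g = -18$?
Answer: $\frac{12185403908}{209} \approx 5.8303 \cdot 10^{7}$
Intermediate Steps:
$L{\left(j,N \right)} = \frac{-18 + N}{8 + N + j}$ ($L{\left(j,N \right)} = \frac{N - 18}{j + \left(8 + N\right)} = \frac{-18 + N}{8 + N + j}$)
$P{\left(t,Q \right)} = Q - \frac{8}{18 + Q}$ ($P{\left(t,Q \right)} = Q + \frac{-18 + 10}{8 + 10 + Q} = Q + \frac{1}{18 + Q} \left(-8\right) = Q - \frac{8}{18 + Q}$)
$R{\left(f,K \right)} = -4 + K \left(K + f\right)^{2}$ ($R{\left(f,K \right)} = K \left(K + f\right)^{2} - 4 = -4 + K \left(K + f\right)^{2}$)
$R{\left(229,252 \right)} + P{\left(-482,400 \right)} = \left(-4 + 252 \left(252 + 229\right)^{2}\right) + \frac{-8 + 400 \left(18 + 400\right)}{18 + 400} = \left(-4 + 252 \cdot 481^{2}\right) + \frac{-8 + 400 \cdot 418}{418} = \left(-4 + 252 \cdot 231361\right) + \frac{-8 + 167200}{418} = \left(-4 + 58302972\right) + \frac{1}{418} \cdot 167192 = 58302968 + \frac{83596}{209} = \frac{12185403908}{209}$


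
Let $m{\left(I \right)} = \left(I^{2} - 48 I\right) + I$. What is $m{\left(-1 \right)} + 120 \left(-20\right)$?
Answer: $-2352$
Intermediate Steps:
$m{\left(I \right)} = I^{2} - 47 I$
$m{\left(-1 \right)} + 120 \left(-20\right) = - (-47 - 1) + 120 \left(-20\right) = \left(-1\right) \left(-48\right) - 2400 = 48 - 2400 = -2352$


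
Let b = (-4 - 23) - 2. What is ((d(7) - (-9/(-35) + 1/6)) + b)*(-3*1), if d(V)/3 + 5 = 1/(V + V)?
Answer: 4642/35 ≈ 132.63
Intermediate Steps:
b = -29 (b = -27 - 2 = -29)
d(V) = -15 + 3/(2*V) (d(V) = -15 + 3/(V + V) = -15 + 3/((2*V)) = -15 + 3*(1/(2*V)) = -15 + 3/(2*V))
((d(7) - (-9/(-35) + 1/6)) + b)*(-3*1) = (((-15 + (3/2)/7) - (-9/(-35) + 1/6)) - 29)*(-3*1) = (((-15 + (3/2)*(⅐)) - (-9*(-1/35) + 1*(⅙))) - 29)*(-3) = (((-15 + 3/14) - (9/35 + ⅙)) - 29)*(-3) = ((-207/14 - 1*89/210) - 29)*(-3) = ((-207/14 - 89/210) - 29)*(-3) = (-1597/105 - 29)*(-3) = -4642/105*(-3) = 4642/35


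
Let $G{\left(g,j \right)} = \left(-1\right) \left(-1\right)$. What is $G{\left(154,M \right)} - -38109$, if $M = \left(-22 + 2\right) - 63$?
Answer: $38110$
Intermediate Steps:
$M = -83$ ($M = -20 - 63 = -83$)
$G{\left(g,j \right)} = 1$
$G{\left(154,M \right)} - -38109 = 1 - -38109 = 1 + 38109 = 38110$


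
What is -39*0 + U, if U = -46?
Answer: -46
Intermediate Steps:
-39*0 + U = -39*0 - 46 = 0 - 46 = -46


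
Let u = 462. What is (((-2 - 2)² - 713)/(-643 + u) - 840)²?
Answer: 22904703649/32761 ≈ 6.9915e+5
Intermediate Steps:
(((-2 - 2)² - 713)/(-643 + u) - 840)² = (((-2 - 2)² - 713)/(-643 + 462) - 840)² = (((-4)² - 713)/(-181) - 840)² = ((16 - 713)*(-1/181) - 840)² = (-697*(-1/181) - 840)² = (697/181 - 840)² = (-151343/181)² = 22904703649/32761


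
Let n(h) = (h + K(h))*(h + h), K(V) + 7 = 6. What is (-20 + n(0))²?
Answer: 400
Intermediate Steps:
K(V) = -1 (K(V) = -7 + 6 = -1)
n(h) = 2*h*(-1 + h) (n(h) = (h - 1)*(h + h) = (-1 + h)*(2*h) = 2*h*(-1 + h))
(-20 + n(0))² = (-20 + 2*0*(-1 + 0))² = (-20 + 2*0*(-1))² = (-20 + 0)² = (-20)² = 400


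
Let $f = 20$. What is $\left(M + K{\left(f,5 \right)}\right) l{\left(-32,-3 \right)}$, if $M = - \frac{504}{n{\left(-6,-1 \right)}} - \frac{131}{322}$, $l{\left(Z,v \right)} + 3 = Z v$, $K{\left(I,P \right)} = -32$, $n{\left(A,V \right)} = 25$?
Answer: $- \frac{39354159}{8050} \approx -4888.7$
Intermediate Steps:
$l{\left(Z,v \right)} = -3 + Z v$
$M = - \frac{165563}{8050}$ ($M = - \frac{504}{25} - \frac{131}{322} = - \frac{165563}{8050} \approx -20.567$)
$\left(M + K{\left(f,5 \right)}\right) l{\left(-32,-3 \right)} = \left(- \frac{165563}{8050} - 32\right) \left(-3 - -96\right) = - \frac{423163 \left(-3 + 96\right)}{8050} = \left(- \frac{423163}{8050}\right) 93 = - \frac{39354159}{8050}$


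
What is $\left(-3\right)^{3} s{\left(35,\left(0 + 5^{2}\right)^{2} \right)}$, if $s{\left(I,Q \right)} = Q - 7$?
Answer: $-16686$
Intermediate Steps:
$s{\left(I,Q \right)} = -7 + Q$ ($s{\left(I,Q \right)} = Q - 7 = -7 + Q$)
$\left(-3\right)^{3} s{\left(35,\left(0 + 5^{2}\right)^{2} \right)} = \left(-3\right)^{3} \left(-7 + \left(0 + 5^{2}\right)^{2}\right) = - 27 \left(-7 + \left(0 + 25\right)^{2}\right) = - 27 \left(-7 + 25^{2}\right) = - 27 \left(-7 + 625\right) = \left(-27\right) 618 = -16686$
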